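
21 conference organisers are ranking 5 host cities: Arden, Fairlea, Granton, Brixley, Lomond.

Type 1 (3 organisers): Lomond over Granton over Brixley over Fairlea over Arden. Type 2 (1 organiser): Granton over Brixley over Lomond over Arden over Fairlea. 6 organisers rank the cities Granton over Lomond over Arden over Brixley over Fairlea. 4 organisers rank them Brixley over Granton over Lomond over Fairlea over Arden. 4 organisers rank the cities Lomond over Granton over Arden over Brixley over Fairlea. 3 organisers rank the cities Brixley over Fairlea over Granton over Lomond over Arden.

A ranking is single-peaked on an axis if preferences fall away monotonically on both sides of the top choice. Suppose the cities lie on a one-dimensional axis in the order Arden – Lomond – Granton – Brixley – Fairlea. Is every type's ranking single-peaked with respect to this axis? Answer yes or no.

Axis positions: Arden=1, Lomond=2, Granton=3, Brixley=4, Fairlea=5.
Type 1 (peak Lomond at position 2): ranking walks positions 2-3-4-5-1, expanding outward from the peak — single-peaked.
Type 2 (peak Granton at position 3): ranking walks positions 3-4-2-1-5, expanding outward from the peak — single-peaked.
Type 3 (peak Granton at position 3): ranking walks positions 3-2-1-4-5, expanding outward from the peak — single-peaked.
Type 4 (peak Brixley at position 4): ranking walks positions 4-3-2-5-1, expanding outward from the peak — single-peaked.
Type 5 (peak Lomond at position 2): ranking walks positions 2-3-1-4-5, expanding outward from the peak — single-peaked.
Type 6 (peak Brixley at position 4): ranking walks positions 4-5-3-2-1, expanding outward from the peak — single-peaked.
Every ranking is single-peaked on this axis.

yes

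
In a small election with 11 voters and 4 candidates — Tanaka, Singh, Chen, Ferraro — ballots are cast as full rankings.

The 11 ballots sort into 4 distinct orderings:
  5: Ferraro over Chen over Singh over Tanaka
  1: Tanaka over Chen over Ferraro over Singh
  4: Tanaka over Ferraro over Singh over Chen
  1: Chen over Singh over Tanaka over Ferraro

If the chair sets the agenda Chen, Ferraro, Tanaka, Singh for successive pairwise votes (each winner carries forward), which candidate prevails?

Round 1: Chen vs Ferraro — 2–9, Ferraro advances.
Round 2: Ferraro vs Tanaka — 5–6, Tanaka advances.
Round 3: Tanaka vs Singh — 5–6, Singh advances.
Singh survives the agenda.

Singh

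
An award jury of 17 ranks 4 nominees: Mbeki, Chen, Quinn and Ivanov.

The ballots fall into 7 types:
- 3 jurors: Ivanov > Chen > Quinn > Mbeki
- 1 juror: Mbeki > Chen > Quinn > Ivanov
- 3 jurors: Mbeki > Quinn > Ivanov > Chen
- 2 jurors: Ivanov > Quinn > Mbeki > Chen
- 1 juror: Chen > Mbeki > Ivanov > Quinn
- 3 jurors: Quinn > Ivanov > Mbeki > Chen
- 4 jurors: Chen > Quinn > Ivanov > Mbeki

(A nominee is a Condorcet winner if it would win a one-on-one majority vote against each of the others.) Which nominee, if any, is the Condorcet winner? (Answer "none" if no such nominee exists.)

Pairwise majorities:
Mbeki vs Chen: 1+3+2+3 = 9 for Mbeki, 8 for Chen — Mbeki by 9–8.
Mbeki–Quinn: Quinn 12–5.
Mbeki vs Ivanov: Mbeki preferred on 1+3+1 = 5 ballots; Ivanov wins 12–5.
Chen vs Quinn: Chen preferred on 3+1+1+4 = 9 ballots; Chen wins 9–8.
Chen vs Ivanov: Ivanov wins 11–6.
Quinn vs Ivanov: Quinn is ranked higher on 1+3+3+4 = 11 ballots, Ivanov on 6. Quinn wins 11–6.
Each nominee drops at least one matchup (Mbeki loses to Quinn; Chen loses to Mbeki; Quinn loses to Chen; Ivanov loses to Quinn); the cycle Mbeki → Chen → Quinn → Mbeki rules out a Condorcet winner.

none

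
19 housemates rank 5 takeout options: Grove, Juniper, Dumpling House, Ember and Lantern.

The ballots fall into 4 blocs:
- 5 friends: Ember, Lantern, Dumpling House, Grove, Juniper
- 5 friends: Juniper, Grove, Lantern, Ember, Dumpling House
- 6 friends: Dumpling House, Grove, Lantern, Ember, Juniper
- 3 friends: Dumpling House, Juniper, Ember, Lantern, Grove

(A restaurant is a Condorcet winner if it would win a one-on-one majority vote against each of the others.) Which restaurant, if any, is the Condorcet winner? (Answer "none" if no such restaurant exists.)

Head-to-head results (19 friends):
Grove vs Juniper: 5+6 = 11 for Grove, 8 for Juniper — Grove by 11–8.
Grove vs Dumpling House: Dumpling House wins 14–5.
Grove vs Ember: Grove, 11–8.
Grove vs Lantern: 11 to 8, Grove.
Juniper vs Dumpling House: Dumpling House wins 14–5.
Juniper vs Ember: Juniper preferred on 5+3 = 8 ballots; Ember wins 11–8.
Juniper–Lantern: Lantern 11–8.
Dumpling House vs Ember: Ember wins 10–9.
Dumpling House–Lantern: Lantern 10–9.
Ember vs Lantern: 8 to 11, Lantern.
Each restaurant drops at least one matchup (Grove loses to Dumpling House; Juniper loses to Grove; Dumpling House loses to Ember; Ember loses to Grove; Lantern loses to Grove); the cycle Grove beats Ember beats Dumpling House beats Grove rules out a Condorcet winner.

none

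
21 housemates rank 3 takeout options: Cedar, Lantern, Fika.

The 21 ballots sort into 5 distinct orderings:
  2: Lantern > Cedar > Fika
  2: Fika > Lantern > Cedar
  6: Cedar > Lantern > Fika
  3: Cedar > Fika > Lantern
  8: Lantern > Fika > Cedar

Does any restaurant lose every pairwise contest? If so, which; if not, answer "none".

Fika

Head-to-head results (21 friends):
Cedar vs Lantern: Cedar preferred on 6+3 = 9 ballots; Lantern wins 12–9.
Cedar–Fika: Cedar 11–10.
Lantern–Fika: Lantern 16–5.
Only Fika has no wins; Fika is the Condorcet loser.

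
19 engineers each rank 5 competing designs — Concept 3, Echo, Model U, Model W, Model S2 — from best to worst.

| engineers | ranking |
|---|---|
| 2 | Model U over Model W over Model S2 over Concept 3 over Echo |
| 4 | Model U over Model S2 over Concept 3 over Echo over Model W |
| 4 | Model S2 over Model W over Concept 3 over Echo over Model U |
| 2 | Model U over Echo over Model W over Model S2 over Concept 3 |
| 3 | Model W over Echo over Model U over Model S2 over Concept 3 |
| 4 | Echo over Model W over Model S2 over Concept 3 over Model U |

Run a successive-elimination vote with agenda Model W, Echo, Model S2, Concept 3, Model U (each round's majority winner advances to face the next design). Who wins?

Round 1: Model W vs Echo — 9–10, Echo advances.
Round 2: Echo vs Model S2 — 9–10, Model S2 advances.
Round 3: Model S2 vs Concept 3 — 19–0, Model S2 advances.
Round 4: Model S2 vs Model U — 8–11, Model U advances.
The agenda winner is Model U.

Model U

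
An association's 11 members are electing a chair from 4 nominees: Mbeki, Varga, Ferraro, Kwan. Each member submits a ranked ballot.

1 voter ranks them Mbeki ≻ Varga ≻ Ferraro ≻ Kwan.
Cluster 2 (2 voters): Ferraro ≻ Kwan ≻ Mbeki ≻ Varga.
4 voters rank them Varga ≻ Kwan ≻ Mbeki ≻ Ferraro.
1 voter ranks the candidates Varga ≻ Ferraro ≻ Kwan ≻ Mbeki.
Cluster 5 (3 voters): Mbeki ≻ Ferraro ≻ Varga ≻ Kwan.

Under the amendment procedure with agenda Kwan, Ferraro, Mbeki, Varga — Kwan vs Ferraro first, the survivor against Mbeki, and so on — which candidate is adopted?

Mbeki

Round 1: Kwan vs Ferraro — 4–7, Ferraro advances.
Round 2: Ferraro vs Mbeki — 3–8, Mbeki advances.
Round 3: Mbeki vs Varga — 6–5, Mbeki advances.
Mbeki survives the agenda.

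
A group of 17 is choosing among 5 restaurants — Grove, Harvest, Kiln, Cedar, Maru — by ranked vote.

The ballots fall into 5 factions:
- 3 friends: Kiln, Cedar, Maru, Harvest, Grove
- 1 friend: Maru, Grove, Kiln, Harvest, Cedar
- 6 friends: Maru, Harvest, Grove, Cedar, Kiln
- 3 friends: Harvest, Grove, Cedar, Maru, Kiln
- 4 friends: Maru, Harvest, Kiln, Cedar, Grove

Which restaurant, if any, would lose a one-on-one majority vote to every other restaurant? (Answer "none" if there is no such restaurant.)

Pairwise majorities:
Grove vs Harvest: Harvest, 16–1.
Grove vs Kiln: Grove wins 10–7.
Grove–Cedar: Grove 10–7.
Grove vs Maru: 3 for Grove, 14 for Maru — Maru by 14–3.
Harvest vs Kiln: Harvest, 13–4.
Harvest vs Cedar: Harvest, 14–3.
Harvest vs Maru: 3 to 14, Maru.
Kiln vs Cedar: Kiln is ranked higher on 3+1+4 = 8 ballots, Cedar on 9. Cedar wins 9–8.
Kiln–Maru: Maru 14–3.
Cedar vs Maru: 3+3 = 6 for Cedar, 11 for Maru — Maru by 11–6.
Kiln loses to every other restaurant — it is the Condorcet loser.

Kiln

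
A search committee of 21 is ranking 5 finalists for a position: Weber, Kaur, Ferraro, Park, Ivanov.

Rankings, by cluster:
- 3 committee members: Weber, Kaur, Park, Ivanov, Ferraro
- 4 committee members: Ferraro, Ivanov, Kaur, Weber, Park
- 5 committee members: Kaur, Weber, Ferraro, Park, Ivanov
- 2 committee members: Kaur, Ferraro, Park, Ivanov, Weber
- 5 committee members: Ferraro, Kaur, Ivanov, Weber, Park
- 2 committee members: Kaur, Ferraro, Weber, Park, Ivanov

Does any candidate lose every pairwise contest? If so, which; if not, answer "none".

Pairwise majorities:
Weber vs Kaur: 3 for Weber, 18 for Kaur — Kaur by 18–3.
Weber vs Ferraro: 8 to 13, Ferraro.
Weber vs Park: 3+4+5+5+2 = 19 for Weber, 2 for Park — Weber by 19–2.
Weber vs Ivanov: Weber is ranked higher on 3+5+2 = 10 ballots, Ivanov on 11. Ivanov wins 11–10.
Kaur vs Ferraro: Kaur is ranked higher on 3+5+2+2 = 12 ballots, Ferraro on 9. Kaur wins 12–9.
Kaur vs Park: 21 to 0, Kaur.
Kaur vs Ivanov: 17 to 4, Kaur.
Ferraro vs Park: Ferraro preferred on 4+5+2+5+2 = 18 ballots; Ferraro wins 18–3.
Ferraro vs Ivanov: Ferraro wins 18–3.
Park vs Ivanov: 3+5+2+2 = 12 for Park, 9 for Ivanov — Park by 12–9.
Each candidate has at least one pairwise win (Weber beats Park; Kaur beats Weber; Ferraro beats Weber; Park beats Ivanov; Ivanov beats Weber) — no Condorcet loser.

none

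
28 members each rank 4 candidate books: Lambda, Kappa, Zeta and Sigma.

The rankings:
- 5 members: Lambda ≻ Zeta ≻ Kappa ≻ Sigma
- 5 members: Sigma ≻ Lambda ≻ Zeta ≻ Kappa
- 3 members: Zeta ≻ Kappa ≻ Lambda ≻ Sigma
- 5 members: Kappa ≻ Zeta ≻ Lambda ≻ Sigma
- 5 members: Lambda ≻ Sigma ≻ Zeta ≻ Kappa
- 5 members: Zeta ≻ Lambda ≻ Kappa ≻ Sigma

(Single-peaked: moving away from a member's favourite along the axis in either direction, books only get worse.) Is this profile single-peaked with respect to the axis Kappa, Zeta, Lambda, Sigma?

Axis positions: Kappa=1, Zeta=2, Lambda=3, Sigma=4.
Bloc 1 (peak Lambda at position 3): ranking walks positions 3-2-1-4, expanding outward from the peak — single-peaked.
Bloc 2 (peak Sigma at position 4): ranking walks positions 4-3-2-1, expanding outward from the peak — single-peaked.
Bloc 3 (peak Zeta at position 2): ranking walks positions 2-1-3-4, expanding outward from the peak — single-peaked.
Bloc 4 (peak Kappa at position 1): ranking walks positions 1-2-3-4, expanding outward from the peak — single-peaked.
Bloc 5 (peak Lambda at position 3): ranking walks positions 3-4-2-1, expanding outward from the peak — single-peaked.
Bloc 6 (peak Zeta at position 2): ranking walks positions 2-3-1-4, expanding outward from the peak — single-peaked.
Every ranking is single-peaked on this axis.

yes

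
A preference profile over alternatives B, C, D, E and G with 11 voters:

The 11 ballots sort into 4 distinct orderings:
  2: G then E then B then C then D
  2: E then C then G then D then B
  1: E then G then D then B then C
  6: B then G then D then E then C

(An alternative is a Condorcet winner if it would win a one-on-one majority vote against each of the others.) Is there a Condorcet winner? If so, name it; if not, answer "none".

Head-to-head results (11 voters):
B vs C: B is ranked higher on 2+1+6 = 9 ballots, C on 2. B wins 9–2.
B vs D: B is ranked higher on 2+6 = 8 ballots, D on 3. B wins 8–3.
B vs E: B is ranked higher on 6 ballots, E on 5. B wins 6–5.
B vs G: B preferred on 6 ballots; B wins 6–5.
C vs D: 4 to 7, D.
C vs E: C preferred on 0 ballots; E wins 11–0.
C vs G: C is ranked higher on 2 ballots, G on 9. G wins 9–2.
D vs E: 6 to 5, D.
D vs G: 0 for D, 11 for G — G by 11–0.
E vs G: E is ranked higher on 2+1 = 3 ballots, G on 8. G wins 8–3.
B beats each of C, D, E, G — B is the Condorcet winner.

B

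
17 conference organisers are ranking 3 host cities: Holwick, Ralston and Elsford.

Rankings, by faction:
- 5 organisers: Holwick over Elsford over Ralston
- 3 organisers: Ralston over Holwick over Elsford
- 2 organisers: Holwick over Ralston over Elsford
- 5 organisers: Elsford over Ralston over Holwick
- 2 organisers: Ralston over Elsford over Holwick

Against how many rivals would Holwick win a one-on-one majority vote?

Holwick against each rival (17 organisers):
Holwick vs Ralston: Ralston, 10–7.
Holwick vs Elsford: Holwick wins 10–7.
Holwick beats Elsford; loses to Ralston — 1 pairwise win.

1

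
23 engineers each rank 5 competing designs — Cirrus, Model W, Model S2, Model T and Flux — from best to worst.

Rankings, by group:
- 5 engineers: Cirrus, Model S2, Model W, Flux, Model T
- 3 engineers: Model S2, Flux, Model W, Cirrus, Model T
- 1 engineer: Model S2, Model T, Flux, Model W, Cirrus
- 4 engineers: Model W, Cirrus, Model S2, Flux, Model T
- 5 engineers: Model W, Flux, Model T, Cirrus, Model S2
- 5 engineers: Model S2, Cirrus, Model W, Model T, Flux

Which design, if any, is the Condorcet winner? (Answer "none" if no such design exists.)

none

Head-to-head results (23 engineers):
Cirrus vs Model W: Cirrus is ranked higher on 5+5 = 10 ballots, Model W on 13. Model W wins 13–10.
Cirrus vs Model S2: 5+4+5 = 14 for Cirrus, 9 for Model S2 — Cirrus by 14–9.
Cirrus vs Model T: 5+3+4+5 = 17 for Cirrus, 6 for Model T — Cirrus by 17–6.
Cirrus vs Flux: Cirrus preferred on 5+4+5 = 14 ballots; Cirrus wins 14–9.
Model W vs Model S2: Model W preferred on 4+5 = 9 ballots; Model S2 wins 14–9.
Model W vs Model T: 22 to 1, Model W.
Model W vs Flux: Model W is ranked higher on 5+4+5+5 = 19 ballots, Flux on 4. Model W wins 19–4.
Model S2 vs Model T: 18 to 5, Model S2.
Model S2 vs Flux: Model S2 preferred on 5+3+1+4+5 = 18 ballots; Model S2 wins 18–5.
Model T vs Flux: Model T preferred on 1+5 = 6 ballots; Flux wins 17–6.
No design is unbeaten: Cirrus loses to Model W; Model W loses to Model S2; Model S2 loses to Cirrus; Model T loses to Cirrus; Flux loses to Cirrus. In particular Cirrus → Model S2 → Model W → Cirrus is a majority cycle — no Condorcet winner exists.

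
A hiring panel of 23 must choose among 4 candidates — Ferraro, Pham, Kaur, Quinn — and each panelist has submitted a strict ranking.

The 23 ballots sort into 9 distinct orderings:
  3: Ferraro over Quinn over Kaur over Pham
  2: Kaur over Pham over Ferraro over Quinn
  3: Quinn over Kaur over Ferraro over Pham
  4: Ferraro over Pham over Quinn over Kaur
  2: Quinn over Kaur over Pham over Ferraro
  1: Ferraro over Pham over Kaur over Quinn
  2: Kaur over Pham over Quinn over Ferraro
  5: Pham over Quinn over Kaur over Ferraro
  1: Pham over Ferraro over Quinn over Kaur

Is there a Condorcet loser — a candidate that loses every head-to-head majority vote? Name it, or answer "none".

Ferraro

Pairwise majorities:
Ferraro vs Pham: Pham, 12–11.
Ferraro vs Kaur: Ferraro is ranked higher on 3+4+1+1 = 9 ballots, Kaur on 14. Kaur wins 14–9.
Ferraro–Quinn: Quinn 12–11.
Pham vs Kaur: Kaur, 12–11.
Pham–Quinn: Pham 15–8.
Kaur vs Quinn: 5 to 18, Quinn.
Ferraro is beaten in every head-to-head and is the Condorcet loser.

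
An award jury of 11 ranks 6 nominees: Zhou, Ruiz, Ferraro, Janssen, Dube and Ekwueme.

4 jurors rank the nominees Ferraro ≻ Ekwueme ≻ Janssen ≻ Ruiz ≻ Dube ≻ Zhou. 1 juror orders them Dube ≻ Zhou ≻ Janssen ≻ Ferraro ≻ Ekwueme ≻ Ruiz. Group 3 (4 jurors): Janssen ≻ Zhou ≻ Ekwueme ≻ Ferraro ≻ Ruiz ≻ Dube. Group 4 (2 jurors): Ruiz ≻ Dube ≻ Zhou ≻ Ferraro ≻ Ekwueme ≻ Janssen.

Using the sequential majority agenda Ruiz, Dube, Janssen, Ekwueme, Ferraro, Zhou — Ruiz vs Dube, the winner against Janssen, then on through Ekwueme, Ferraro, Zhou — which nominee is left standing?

Round 1: Ruiz vs Dube — 10–1, Ruiz advances.
Round 2: Ruiz vs Janssen — 2–9, Janssen advances.
Round 3: Janssen vs Ekwueme — 5–6, Ekwueme advances.
Round 4: Ekwueme vs Ferraro — 4–7, Ferraro advances.
Round 5: Ferraro vs Zhou — 4–7, Zhou advances.
The agenda winner is Zhou.

Zhou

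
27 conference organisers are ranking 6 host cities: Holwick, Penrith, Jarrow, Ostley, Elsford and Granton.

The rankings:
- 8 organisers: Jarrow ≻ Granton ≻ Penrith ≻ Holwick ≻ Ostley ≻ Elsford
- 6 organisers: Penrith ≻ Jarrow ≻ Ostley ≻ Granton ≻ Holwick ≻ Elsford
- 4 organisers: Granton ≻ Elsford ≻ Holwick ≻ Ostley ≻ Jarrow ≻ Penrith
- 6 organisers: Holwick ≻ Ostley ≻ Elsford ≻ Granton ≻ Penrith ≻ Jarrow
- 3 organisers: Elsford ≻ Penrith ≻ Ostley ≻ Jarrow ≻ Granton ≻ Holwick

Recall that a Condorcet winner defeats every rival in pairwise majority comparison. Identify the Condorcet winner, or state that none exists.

Head-to-head results (27 organisers):
Holwick vs Penrith: Holwick preferred on 4+6 = 10 ballots; Penrith wins 17–10.
Holwick vs Jarrow: Holwick preferred on 4+6 = 10 ballots; Jarrow wins 17–10.
Holwick vs Ostley: 8+4+6 = 18 for Holwick, 9 for Ostley — Holwick by 18–9.
Holwick vs Elsford: 8+6+6 = 20 for Holwick, 7 for Elsford — Holwick by 20–7.
Holwick vs Granton: Holwick is ranked higher on 6 ballots, Granton on 21. Granton wins 21–6.
Penrith vs Jarrow: Penrith is ranked higher on 6+6+3 = 15 ballots, Jarrow on 12. Penrith wins 15–12.
Penrith vs Ostley: 17 to 10, Penrith.
Penrith vs Elsford: 8+6 = 14 for Penrith, 13 for Elsford — Penrith by 14–13.
Penrith vs Granton: Penrith preferred on 6+3 = 9 ballots; Granton wins 18–9.
Jarrow vs Ostley: Jarrow preferred on 8+6 = 14 ballots; Jarrow wins 14–13.
Jarrow vs Elsford: 14 to 13, Jarrow.
Jarrow vs Granton: Jarrow preferred on 8+6+3 = 17 ballots; Jarrow wins 17–10.
Ostley vs Elsford: Ostley is ranked higher on 8+6+6 = 20 ballots, Elsford on 7. Ostley wins 20–7.
Ostley vs Granton: 15 to 12, Ostley.
Elsford vs Granton: Elsford is ranked higher on 6+3 = 9 ballots, Granton on 18. Granton wins 18–9.
Each city drops at least one matchup (Holwick loses to Penrith; Penrith loses to Granton; Jarrow loses to Penrith; Ostley loses to Holwick; Elsford loses to Holwick; Granton loses to Jarrow); the cycle Holwick > Ostley > Granton > Holwick rules out a Condorcet winner.

none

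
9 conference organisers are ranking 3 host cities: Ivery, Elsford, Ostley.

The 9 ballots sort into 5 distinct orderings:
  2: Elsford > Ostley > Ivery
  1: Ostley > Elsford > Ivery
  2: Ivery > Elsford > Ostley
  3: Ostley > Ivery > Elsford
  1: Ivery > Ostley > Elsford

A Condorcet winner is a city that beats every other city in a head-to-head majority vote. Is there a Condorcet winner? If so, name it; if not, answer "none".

Ostley

Check each pair by majority over 9 ballots:
Ivery vs Elsford: Ivery, 6–3.
Ivery vs Ostley: Ivery is ranked higher on 2+1 = 3 ballots, Ostley on 6. Ostley wins 6–3.
Elsford vs Ostley: Ostley, 5–4.
Ostley defeats every rival head-to-head and is the Condorcet winner.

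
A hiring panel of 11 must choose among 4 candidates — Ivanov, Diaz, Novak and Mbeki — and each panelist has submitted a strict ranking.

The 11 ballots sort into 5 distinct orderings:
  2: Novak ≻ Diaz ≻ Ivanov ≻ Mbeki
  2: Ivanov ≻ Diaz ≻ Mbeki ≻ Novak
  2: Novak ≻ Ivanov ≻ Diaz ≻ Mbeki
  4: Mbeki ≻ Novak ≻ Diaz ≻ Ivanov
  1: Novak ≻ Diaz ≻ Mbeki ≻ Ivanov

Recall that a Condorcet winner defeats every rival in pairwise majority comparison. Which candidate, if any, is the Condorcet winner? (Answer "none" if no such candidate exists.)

Check each pair by majority over 11 ballots:
Ivanov vs Diaz: Diaz, 7–4.
Ivanov vs Novak: Novak wins 9–2.
Ivanov vs Mbeki: Ivanov, 6–5.
Diaz vs Novak: Novak wins 9–2.
Diaz vs Mbeki: Diaz wins 7–4.
Novak–Mbeki: Mbeki 6–5.
Every candidate loses at least once (Ivanov loses to Diaz; Diaz loses to Novak; Novak loses to Mbeki; Mbeki loses to Ivanov). The majority relation contains the cycle Ivanov > Mbeki > Novak > Ivanov, so there is no Condorcet winner.

none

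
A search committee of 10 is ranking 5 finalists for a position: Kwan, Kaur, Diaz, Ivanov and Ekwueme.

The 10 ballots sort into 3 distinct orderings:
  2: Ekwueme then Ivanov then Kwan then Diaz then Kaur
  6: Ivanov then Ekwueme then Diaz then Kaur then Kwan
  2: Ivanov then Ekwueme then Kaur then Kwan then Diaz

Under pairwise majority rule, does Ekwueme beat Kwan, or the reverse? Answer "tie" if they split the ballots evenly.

Ekwueme

Ballots ranking Ekwueme above Kwan: 2 + 6 + 2 = 10.
Ballots ranking Kwan above Ekwueme: 10 − 10 = 0.
Ekwueme wins the head-to-head 10–0.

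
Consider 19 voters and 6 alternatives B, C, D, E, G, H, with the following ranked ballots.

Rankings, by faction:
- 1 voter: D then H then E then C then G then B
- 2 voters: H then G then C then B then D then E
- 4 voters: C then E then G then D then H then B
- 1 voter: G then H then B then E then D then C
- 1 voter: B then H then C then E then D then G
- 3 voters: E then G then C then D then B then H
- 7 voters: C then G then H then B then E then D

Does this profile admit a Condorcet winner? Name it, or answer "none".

C

Head-to-head results (19 voters):
B vs C: 1+1 = 2 for B, 17 for C — C by 17–2.
B vs D: B is ranked higher on 2+1+1+7 = 11 ballots, D on 8. B wins 11–8.
B vs E: 11 to 8, B.
B vs G: B preferred on 1 ballot; G wins 18–1.
B vs H: B preferred on 1+3 = 4 ballots; H wins 15–4.
C vs D: 17 to 2, C.
C vs E: C is ranked higher on 2+4+1+7 = 14 ballots, E on 5. C wins 14–5.
C vs G: C is ranked higher on 1+4+1+7 = 13 ballots, G on 6. C wins 13–6.
C vs H: 14 to 5, C.
D vs E: 3 to 16, E.
D vs G: D is ranked higher on 1+1 = 2 ballots, G on 17. G wins 17–2.
D vs H: 8 to 11, H.
E vs G: 1+4+1+3 = 9 for E, 10 for G — G by 10–9.
E vs H: 7 to 12, H.
G vs H: G preferred on 4+1+3+7 = 15 ballots; G wins 15–4.
C beats each of B, D, E, G, H — C is the Condorcet winner.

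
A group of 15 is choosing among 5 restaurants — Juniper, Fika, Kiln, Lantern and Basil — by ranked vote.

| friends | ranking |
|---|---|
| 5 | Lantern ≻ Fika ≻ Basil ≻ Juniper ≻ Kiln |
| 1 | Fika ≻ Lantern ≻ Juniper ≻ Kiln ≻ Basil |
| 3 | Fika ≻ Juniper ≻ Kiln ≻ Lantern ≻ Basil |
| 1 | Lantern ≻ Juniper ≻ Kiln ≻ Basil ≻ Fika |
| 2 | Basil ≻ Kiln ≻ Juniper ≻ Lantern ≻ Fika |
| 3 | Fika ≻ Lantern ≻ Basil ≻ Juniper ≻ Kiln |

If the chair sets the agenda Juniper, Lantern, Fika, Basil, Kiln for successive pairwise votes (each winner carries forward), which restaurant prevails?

Lantern

Round 1: Juniper vs Lantern — 5–10, Lantern advances.
Round 2: Lantern vs Fika — 8–7, Lantern advances.
Round 3: Lantern vs Basil — 13–2, Lantern advances.
Round 4: Lantern vs Kiln — 10–5, Lantern advances.
The agenda winner is Lantern.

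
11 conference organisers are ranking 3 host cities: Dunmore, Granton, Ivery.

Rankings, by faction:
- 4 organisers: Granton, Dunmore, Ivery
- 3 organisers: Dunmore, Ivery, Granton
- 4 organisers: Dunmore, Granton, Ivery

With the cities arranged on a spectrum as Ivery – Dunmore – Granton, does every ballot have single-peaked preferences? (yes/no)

yes

Axis positions: Ivery=1, Dunmore=2, Granton=3.
Faction 1 (peak Granton at position 3): ranking walks positions 3-2-1, expanding outward from the peak — single-peaked.
Faction 2 (peak Dunmore at position 2): ranking walks positions 2-1-3, expanding outward from the peak — single-peaked.
Faction 3 (peak Dunmore at position 2): ranking walks positions 2-3-1, expanding outward from the peak — single-peaked.
Every ranking is single-peaked on this axis.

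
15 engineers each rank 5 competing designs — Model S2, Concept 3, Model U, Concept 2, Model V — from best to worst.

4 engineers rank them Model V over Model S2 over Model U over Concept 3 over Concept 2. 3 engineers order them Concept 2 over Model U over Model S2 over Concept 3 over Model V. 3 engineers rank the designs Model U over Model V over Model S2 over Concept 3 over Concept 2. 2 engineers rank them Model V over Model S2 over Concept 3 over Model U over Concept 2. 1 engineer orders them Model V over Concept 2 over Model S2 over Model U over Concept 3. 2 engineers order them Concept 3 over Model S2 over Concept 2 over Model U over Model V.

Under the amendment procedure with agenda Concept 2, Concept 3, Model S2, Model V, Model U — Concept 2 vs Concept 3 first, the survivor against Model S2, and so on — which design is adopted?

Model U

Round 1: Concept 2 vs Concept 3 — 4–11, Concept 3 advances.
Round 2: Concept 3 vs Model S2 — 2–13, Model S2 advances.
Round 3: Model S2 vs Model V — 5–10, Model V advances.
Round 4: Model V vs Model U — 7–8, Model U advances.
The agenda winner is Model U.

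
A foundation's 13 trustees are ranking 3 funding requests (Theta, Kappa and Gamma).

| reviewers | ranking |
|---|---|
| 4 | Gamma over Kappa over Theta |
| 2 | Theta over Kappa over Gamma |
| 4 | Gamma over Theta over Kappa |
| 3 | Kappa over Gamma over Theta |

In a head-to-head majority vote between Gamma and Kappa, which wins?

Ballots ranking Gamma above Kappa: 4 + 4 = 8.
Ballots ranking Kappa above Gamma: 13 − 8 = 5.
Gamma wins the head-to-head 8–5.

Gamma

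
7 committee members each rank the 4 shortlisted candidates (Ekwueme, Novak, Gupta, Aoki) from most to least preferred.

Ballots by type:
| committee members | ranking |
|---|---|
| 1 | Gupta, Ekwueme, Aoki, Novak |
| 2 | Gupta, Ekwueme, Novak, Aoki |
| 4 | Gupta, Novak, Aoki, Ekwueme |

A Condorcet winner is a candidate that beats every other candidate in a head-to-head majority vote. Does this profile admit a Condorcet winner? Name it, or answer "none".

Head-to-head results (7 committee members):
Ekwueme vs Novak: Ekwueme is ranked higher on 1+2 = 3 ballots, Novak on 4. Novak wins 4–3.
Ekwueme vs Gupta: 0 to 7, Gupta.
Ekwueme vs Aoki: Ekwueme preferred on 1+2 = 3 ballots; Aoki wins 4–3.
Novak vs Gupta: 0 for Novak, 7 for Gupta — Gupta by 7–0.
Novak vs Aoki: 6 to 1, Novak.
Gupta vs Aoki: 1+2+4 = 7 for Gupta, 0 for Aoki — Gupta by 7–0.
Gupta beats each of Ekwueme, Novak, Aoki — Gupta is the Condorcet winner.

Gupta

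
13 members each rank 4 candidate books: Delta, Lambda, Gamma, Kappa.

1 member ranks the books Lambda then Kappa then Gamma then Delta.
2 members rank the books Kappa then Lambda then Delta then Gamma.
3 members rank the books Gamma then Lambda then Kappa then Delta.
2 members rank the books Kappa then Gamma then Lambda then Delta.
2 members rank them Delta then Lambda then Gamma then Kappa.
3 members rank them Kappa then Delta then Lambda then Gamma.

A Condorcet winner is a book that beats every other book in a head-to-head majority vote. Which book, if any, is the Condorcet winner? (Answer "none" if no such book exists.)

Kappa

Check each pair by majority over 13 ballots:
Delta–Lambda: Lambda 8–5.
Delta vs Gamma: Delta wins 7–6.
Delta–Kappa: Kappa 11–2.
Lambda vs Gamma: Lambda wins 8–5.
Lambda vs Kappa: Kappa, 7–6.
Gamma vs Kappa: Kappa wins 8–5.
Kappa defeats every rival head-to-head and is the Condorcet winner.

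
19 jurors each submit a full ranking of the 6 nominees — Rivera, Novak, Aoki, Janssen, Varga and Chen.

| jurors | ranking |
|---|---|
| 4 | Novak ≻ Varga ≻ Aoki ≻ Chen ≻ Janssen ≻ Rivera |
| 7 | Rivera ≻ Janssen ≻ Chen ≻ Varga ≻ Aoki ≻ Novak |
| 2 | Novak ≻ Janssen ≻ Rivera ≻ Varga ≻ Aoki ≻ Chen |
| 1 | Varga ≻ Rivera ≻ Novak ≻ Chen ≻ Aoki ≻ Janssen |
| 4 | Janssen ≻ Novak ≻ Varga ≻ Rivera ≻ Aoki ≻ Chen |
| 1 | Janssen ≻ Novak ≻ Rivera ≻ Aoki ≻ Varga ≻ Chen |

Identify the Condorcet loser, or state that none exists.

Pairwise majorities:
Rivera vs Novak: Novak, 11–8.
Rivera vs Aoki: Rivera preferred on 7+2+1+4+1 = 15 ballots; Rivera wins 15–4.
Rivera vs Janssen: 8 to 11, Janssen.
Rivera–Varga: Rivera 10–9.
Rivera vs Chen: Rivera preferred on 7+2+1+4+1 = 15 ballots; Rivera wins 15–4.
Novak–Aoki: Novak 12–7.
Novak vs Janssen: Novak is ranked higher on 4+2+1 = 7 ballots, Janssen on 12. Janssen wins 12–7.
Novak vs Varga: 11 to 8, Novak.
Novak–Chen: Novak 12–7.
Aoki vs Janssen: Aoki preferred on 4+1 = 5 ballots; Janssen wins 14–5.
Aoki vs Varga: Varga wins 18–1.
Aoki vs Chen: Aoki preferred on 4+2+4+1 = 11 ballots; Aoki wins 11–8.
Janssen vs Varga: 7+2+4+1 = 14 for Janssen, 5 for Varga — Janssen by 14–5.
Janssen vs Chen: 14 to 5, Janssen.
Varga vs Chen: 4+2+1+4+1 = 12 for Varga, 7 for Chen — Varga by 12–7.
Chen loses to every other nominee — it is the Condorcet loser.

Chen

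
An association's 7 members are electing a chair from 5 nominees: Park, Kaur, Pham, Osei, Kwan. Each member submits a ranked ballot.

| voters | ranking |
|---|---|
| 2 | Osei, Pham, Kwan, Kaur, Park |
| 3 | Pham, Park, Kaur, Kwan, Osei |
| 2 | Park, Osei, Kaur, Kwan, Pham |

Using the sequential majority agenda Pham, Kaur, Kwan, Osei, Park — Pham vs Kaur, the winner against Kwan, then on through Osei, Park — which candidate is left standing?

Round 1: Pham vs Kaur — 5–2, Pham advances.
Round 2: Pham vs Kwan — 5–2, Pham advances.
Round 3: Pham vs Osei — 3–4, Osei advances.
Round 4: Osei vs Park — 2–5, Park advances.
The agenda winner is Park.

Park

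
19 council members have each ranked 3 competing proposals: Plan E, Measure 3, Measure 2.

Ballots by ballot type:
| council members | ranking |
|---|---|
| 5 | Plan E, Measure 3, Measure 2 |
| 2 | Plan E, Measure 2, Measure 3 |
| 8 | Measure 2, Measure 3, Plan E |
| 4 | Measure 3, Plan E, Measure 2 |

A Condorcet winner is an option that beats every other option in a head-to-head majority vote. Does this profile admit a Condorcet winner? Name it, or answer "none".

none

Head-to-head results (19 council members):
Plan E vs Measure 3: Measure 3 wins 12–7.
Plan E vs Measure 2: 11 to 8, Plan E.
Measure 3–Measure 2: Measure 2 10–9.
No option is unbeaten: Plan E loses to Measure 3; Measure 3 loses to Measure 2; Measure 2 loses to Plan E. In particular Plan E > Measure 2 > Measure 3 > Plan E is a majority cycle — no Condorcet winner exists.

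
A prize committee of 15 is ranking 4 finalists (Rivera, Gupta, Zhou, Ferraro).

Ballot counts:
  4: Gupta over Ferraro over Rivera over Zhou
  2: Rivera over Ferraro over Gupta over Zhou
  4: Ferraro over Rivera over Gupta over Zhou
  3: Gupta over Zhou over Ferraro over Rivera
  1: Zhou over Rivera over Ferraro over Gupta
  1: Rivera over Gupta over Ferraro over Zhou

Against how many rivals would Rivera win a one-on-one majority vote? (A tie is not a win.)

2

Rivera against each rival (15 jurors):
Rivera vs Gupta: Rivera wins 8–7.
Rivera vs Zhou: 11 to 4, Rivera.
Rivera vs Ferraro: Ferraro wins 11–4.
Rivera beats Gupta, Zhou; loses to Ferraro — 2 pairwise wins.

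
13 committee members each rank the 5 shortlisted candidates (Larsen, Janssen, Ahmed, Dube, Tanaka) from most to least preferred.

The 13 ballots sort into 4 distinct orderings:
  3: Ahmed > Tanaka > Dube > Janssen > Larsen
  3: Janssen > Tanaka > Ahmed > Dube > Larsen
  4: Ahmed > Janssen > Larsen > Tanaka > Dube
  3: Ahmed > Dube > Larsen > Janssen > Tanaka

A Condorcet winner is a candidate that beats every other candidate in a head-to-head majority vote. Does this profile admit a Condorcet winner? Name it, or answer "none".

Ahmed

Head-to-head results (13 committee members):
Larsen vs Janssen: Janssen, 10–3.
Larsen vs Ahmed: Ahmed wins 13–0.
Larsen–Dube: Dube 9–4.
Larsen vs Tanaka: Larsen, 7–6.
Janssen vs Ahmed: Ahmed, 10–3.
Janssen vs Dube: Janssen wins 7–6.
Janssen–Tanaka: Janssen 10–3.
Ahmed–Dube: Ahmed 13–0.
Ahmed vs Tanaka: Ahmed wins 10–3.
Dube vs Tanaka: Tanaka wins 10–3.
Only Ahmed has no losses; Ahmed is the Condorcet winner.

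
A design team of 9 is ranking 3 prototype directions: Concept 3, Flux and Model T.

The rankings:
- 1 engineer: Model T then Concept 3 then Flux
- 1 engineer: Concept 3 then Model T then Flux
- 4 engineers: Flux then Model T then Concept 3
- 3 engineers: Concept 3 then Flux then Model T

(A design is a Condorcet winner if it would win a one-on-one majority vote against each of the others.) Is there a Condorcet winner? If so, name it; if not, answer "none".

none

Head-to-head results (9 engineers):
Concept 3–Flux: Concept 3 5–4.
Concept 3–Model T: Model T 5–4.
Flux–Model T: Flux 7–2.
Every design loses at least once (Concept 3 loses to Model T; Flux loses to Concept 3; Model T loses to Flux). The majority relation contains the cycle Concept 3 > Flux > Model T > Concept 3, so there is no Condorcet winner.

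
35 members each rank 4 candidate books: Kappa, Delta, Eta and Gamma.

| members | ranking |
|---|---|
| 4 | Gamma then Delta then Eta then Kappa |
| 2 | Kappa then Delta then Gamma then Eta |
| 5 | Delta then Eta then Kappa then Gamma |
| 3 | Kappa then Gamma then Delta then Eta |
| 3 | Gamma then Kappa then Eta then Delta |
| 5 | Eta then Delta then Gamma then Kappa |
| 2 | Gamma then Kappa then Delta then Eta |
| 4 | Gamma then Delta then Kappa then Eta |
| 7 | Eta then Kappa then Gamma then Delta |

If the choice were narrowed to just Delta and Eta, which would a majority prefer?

Ballots ranking Delta above Eta: 4 + 2 + 5 + 3 + 2 + 4 = 20.
Ballots ranking Eta above Delta: 35 − 20 = 15.
Delta wins the head-to-head 20–15.

Delta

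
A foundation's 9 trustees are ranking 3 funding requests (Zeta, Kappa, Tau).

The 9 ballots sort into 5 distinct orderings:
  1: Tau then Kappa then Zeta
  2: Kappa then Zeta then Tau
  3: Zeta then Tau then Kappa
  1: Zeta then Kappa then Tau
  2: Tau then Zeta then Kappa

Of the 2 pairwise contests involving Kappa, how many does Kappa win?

Kappa against each rival (9 reviewers):
Kappa vs Zeta: Zeta wins 6–3.
Kappa vs Tau: Tau, 6–3.
Kappa beats no one; loses to Zeta, Tau — 0 pairwise wins.

0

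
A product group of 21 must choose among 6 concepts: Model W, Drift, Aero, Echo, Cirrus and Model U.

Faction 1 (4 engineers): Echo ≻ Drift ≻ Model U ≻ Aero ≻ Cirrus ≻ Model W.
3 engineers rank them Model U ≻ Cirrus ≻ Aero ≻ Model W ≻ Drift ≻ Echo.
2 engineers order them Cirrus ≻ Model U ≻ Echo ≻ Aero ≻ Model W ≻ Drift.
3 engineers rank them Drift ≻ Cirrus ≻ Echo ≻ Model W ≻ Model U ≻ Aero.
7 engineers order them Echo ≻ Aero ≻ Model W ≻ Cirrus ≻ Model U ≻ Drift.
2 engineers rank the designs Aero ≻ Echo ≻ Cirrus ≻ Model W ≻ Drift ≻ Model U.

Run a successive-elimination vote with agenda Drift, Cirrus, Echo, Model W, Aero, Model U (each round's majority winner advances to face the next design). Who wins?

Round 1: Drift vs Cirrus — 7–14, Cirrus advances.
Round 2: Cirrus vs Echo — 8–13, Echo advances.
Round 3: Echo vs Model W — 18–3, Echo advances.
Round 4: Echo vs Aero — 16–5, Echo advances.
Round 5: Echo vs Model U — 16–5, Echo advances.
The agenda winner is Echo.

Echo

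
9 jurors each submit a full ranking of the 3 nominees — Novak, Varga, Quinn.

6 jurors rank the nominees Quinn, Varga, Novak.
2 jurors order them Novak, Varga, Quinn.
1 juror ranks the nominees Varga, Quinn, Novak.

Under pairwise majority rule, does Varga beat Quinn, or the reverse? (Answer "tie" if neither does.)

Ballots ranking Varga above Quinn: 2 + 1 = 3.
Ballots ranking Quinn above Varga: 9 − 3 = 6.
Quinn wins the head-to-head 6–3.

Quinn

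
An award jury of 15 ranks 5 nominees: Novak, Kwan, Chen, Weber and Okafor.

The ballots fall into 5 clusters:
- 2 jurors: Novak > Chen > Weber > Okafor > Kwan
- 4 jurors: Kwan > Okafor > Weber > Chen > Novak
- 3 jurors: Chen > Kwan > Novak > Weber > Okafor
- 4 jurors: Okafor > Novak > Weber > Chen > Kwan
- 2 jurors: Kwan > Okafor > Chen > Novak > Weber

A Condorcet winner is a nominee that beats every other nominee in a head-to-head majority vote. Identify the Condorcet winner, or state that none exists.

Check each pair by majority over 15 ballots:
Novak–Kwan: Kwan 9–6.
Novak vs Chen: Novak is ranked higher on 2+4 = 6 ballots, Chen on 9. Chen wins 9–6.
Novak vs Weber: Novak, 11–4.
Novak vs Okafor: Okafor wins 10–5.
Kwan vs Chen: Chen, 9–6.
Kwan vs Weber: Kwan wins 9–6.
Kwan vs Okafor: Kwan preferred on 4+3+2 = 9 ballots; Kwan wins 9–6.
Chen vs Weber: Weber wins 8–7.
Chen vs Okafor: 2+3 = 5 for Chen, 10 for Okafor — Okafor by 10–5.
Weber–Okafor: Okafor 10–5.
No nominee is unbeaten: Novak loses to Kwan; Kwan loses to Chen; Chen loses to Weber; Weber loses to Novak; Okafor loses to Kwan. In particular Novak → Weber → Chen → Novak is a majority cycle — no Condorcet winner exists.

none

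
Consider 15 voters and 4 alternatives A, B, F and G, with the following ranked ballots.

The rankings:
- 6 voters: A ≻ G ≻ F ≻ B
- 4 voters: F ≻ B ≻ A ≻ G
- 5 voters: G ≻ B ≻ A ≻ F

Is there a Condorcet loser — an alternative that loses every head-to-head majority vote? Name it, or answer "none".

Pairwise majorities:
A–B: B 9–6.
A–F: A 11–4.
A vs G: A, 10–5.
B vs F: 5 for B, 10 for F — F by 10–5.
B–G: G 11–4.
F vs G: F preferred on 4 ballots; G wins 11–4.
No alternative is winless: A beats F; B beats A; F beats B; G beats B. There is no Condorcet loser.

none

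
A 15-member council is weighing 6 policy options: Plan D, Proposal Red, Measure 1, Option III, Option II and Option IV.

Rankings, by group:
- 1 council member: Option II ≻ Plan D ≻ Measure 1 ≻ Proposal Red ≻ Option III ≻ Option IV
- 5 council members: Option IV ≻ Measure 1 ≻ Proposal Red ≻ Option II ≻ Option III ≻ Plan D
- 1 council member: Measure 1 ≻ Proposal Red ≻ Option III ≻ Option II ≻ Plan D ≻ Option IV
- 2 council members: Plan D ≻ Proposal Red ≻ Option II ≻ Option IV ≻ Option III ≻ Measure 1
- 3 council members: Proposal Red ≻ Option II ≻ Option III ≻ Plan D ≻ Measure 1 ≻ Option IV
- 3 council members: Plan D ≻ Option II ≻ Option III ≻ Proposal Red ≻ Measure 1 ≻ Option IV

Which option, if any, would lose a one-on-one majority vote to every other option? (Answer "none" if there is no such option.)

Pairwise majorities:
Plan D vs Proposal Red: Plan D preferred on 1+2+3 = 6 ballots; Proposal Red wins 9–6.
Plan D vs Measure 1: Plan D wins 9–6.
Plan D vs Option III: Option III, 9–6.
Plan D vs Option II: Option II wins 10–5.
Plan D vs Option IV: Plan D preferred on 1+1+2+3+3 = 10 ballots; Plan D wins 10–5.
Proposal Red vs Measure 1: Proposal Red is ranked higher on 2+3+3 = 8 ballots, Measure 1 on 7. Proposal Red wins 8–7.
Proposal Red vs Option III: Proposal Red is ranked higher on 1+5+1+2+3 = 12 ballots, Option III on 3. Proposal Red wins 12–3.
Proposal Red vs Option II: 5+1+2+3 = 11 for Proposal Red, 4 for Option II — Proposal Red by 11–4.
Proposal Red vs Option IV: Proposal Red preferred on 1+1+2+3+3 = 10 ballots; Proposal Red wins 10–5.
Measure 1 vs Option III: Measure 1 preferred on 1+5+1 = 7 ballots; Option III wins 8–7.
Measure 1 vs Option II: 5+1 = 6 for Measure 1, 9 for Option II — Option II by 9–6.
Measure 1–Option IV: Measure 1 8–7.
Option III vs Option II: 1 to 14, Option II.
Option III vs Option IV: Option III wins 8–7.
Option II vs Option IV: 10 to 5, Option II.
Option IV is beaten in every head-to-head and is the Condorcet loser.

Option IV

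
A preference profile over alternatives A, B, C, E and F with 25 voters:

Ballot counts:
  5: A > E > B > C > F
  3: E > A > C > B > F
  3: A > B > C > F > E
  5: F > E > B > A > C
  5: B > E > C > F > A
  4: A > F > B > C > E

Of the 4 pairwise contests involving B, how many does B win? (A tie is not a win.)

2

B against each rival (25 voters):
B vs A: B is ranked higher on 5+5 = 10 ballots, A on 15. A wins 15–10.
B–C: B 22–3.
B vs E: 3+5+4 = 12 for B, 13 for E — E by 13–12.
B vs F: B is ranked higher on 5+3+3+5 = 16 ballots, F on 9. B wins 16–9.
B beats C, F; loses to A, E — 2 pairwise wins.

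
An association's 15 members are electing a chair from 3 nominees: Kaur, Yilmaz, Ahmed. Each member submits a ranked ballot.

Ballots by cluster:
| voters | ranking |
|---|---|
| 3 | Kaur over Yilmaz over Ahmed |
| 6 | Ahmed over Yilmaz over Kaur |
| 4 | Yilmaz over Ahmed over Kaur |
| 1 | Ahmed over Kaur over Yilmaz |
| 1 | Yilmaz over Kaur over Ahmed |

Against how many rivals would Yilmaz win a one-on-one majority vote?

2

Yilmaz against each rival (15 voters):
Yilmaz vs Kaur: 6+4+1 = 11 for Yilmaz, 4 for Kaur — Yilmaz by 11–4.
Yilmaz vs Ahmed: Yilmaz preferred on 3+4+1 = 8 ballots; Yilmaz wins 8–7.
Yilmaz beats Kaur, Ahmed — 2 pairwise wins.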